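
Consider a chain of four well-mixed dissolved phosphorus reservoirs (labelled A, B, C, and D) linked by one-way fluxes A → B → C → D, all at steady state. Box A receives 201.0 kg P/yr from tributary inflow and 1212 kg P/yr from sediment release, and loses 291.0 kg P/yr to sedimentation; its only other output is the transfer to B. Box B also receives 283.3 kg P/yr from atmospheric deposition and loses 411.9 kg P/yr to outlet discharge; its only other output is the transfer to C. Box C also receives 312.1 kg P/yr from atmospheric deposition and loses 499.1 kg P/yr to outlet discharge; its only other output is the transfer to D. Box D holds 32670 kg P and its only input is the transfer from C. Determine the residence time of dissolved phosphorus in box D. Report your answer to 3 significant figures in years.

Box A: F(A→B) = (201.0 + 1212) − 291.0 = 1122.0 kg P/yr.
Box B: F(B→C) = (1122.0 + 283.3) − 411.9 = 993.40 kg P/yr.
Box C: F(C→D) = (993.40 + 312.1) − 499.1 = 806.40 kg P/yr.
Box D throughput = its input = 806.40 kg P/yr; τ = 32670 / 806.40 = 40.51 yr.

40.5 yr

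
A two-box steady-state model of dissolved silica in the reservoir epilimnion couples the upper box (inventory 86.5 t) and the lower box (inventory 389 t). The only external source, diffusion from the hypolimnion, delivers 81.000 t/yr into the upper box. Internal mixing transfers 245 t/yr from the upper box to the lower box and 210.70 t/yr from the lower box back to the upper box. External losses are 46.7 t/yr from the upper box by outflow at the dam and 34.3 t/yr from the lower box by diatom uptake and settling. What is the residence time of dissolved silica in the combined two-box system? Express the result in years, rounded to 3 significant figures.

5.87 yr

For the system as a whole, the A↔B exchange is internal and contributes nothing to the throughput; only the external sinks remove mass.
M_total = 86.5 + 389 = 475.50 t.
ΣF_external_out = 46.7 + 34.3 = 81.000 t/yr.
τ = M_total / ΣF_ext = 475.50 / 81.000 = 5.870 yr.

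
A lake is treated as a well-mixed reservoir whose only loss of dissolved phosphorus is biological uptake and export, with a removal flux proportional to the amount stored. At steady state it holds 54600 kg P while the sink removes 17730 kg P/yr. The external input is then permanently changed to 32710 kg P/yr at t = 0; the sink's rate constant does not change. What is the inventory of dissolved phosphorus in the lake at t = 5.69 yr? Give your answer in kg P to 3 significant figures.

93500 kg P

Residence time τ = M₀/F₀ = 3.080 yr. The eventual steady state is M_∞ = M₀·(F₁/F₀) = 54600 × 32710/17730 = 100730 kg P.
The anomaly ΔM(t) = M(t) − M_∞ decays as ΔM₀·e^(−t/τ) with ΔM₀ = 54600 − 100730 = −46130 kg P.
At t = 5.69 yr, e^(−t/τ) = e^(−1.848) = 0.1576, so ΔM = −7270 kg P and M = 100730 − 7270 = 93461 kg P.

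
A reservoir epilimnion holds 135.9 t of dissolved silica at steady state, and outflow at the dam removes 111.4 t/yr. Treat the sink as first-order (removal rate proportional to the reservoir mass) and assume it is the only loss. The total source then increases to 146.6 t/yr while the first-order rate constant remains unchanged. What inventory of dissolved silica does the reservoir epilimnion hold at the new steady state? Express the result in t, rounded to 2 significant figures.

180 t

Rate constant k = F/M = 111.4 / 135.9 = 0.8197 yr⁻¹.
At the new steady state, source = k·M_new ⇒ M_new = 146.6 / 0.8197 = 178.8 t.
(Equivalently M_new = M × F_new/F_old = 135.9 × 146.6/111.4.)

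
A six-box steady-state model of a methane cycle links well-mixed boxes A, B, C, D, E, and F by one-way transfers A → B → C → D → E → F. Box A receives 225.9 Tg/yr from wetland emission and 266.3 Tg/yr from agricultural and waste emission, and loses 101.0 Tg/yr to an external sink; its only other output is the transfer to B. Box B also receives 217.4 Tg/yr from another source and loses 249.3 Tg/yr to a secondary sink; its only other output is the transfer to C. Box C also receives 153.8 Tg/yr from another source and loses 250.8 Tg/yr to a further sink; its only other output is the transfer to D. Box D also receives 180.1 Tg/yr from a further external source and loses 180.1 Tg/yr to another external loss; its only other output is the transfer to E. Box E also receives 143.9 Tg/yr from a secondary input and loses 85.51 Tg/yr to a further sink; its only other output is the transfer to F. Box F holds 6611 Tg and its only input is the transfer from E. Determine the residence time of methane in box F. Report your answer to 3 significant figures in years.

Box A: F(A→B) = (225.9 + 266.3) − 101.0 = 391.20 Tg/yr.
Box B: F(B→C) = (391.20 + 217.4) − 249.3 = 359.30 Tg/yr.
Box C: F(C→D) = (359.30 + 153.8) − 250.8 = 262.30 Tg/yr.
Box D: F(D→E) = (262.30 + 180.1) − 180.1 = 262.30 Tg/yr.
Box E: F(E→F) = (262.30 + 143.9) − 85.51 = 320.69 Tg/yr.
Box F throughput = its input = 320.69 Tg/yr; τ = 6611 / 320.69 = 20.61 yr.

20.6 yr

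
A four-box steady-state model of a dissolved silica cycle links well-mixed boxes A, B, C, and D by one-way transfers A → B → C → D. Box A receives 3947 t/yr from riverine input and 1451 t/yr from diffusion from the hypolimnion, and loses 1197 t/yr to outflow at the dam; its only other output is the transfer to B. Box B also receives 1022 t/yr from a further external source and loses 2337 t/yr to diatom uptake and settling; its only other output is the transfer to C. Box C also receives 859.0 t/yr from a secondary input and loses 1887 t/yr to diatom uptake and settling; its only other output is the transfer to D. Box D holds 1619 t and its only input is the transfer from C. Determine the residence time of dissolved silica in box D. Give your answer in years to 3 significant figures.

Box A: F(A→B) = (3947 + 1451) − 1197 = 4201.0 t/yr.
Box B: F(B→C) = (4201.0 + 1022) − 2337 = 2886.0 t/yr.
Box C: F(C→D) = (2886.0 + 859.0) − 1887 = 1858.0 t/yr.
Box D throughput = its input = 1858.0 t/yr; τ = 1619 / 1858.0 = 0.8714 yr.

0.871 yr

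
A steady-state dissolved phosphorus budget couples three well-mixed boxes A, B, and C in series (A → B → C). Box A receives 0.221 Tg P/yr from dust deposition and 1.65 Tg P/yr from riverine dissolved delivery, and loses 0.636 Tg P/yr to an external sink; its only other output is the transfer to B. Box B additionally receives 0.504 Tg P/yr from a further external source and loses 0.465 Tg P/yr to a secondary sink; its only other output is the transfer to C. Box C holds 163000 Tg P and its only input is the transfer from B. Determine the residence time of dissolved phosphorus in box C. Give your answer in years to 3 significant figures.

Box A: F(A→B) = (0.221 + 1.65) − 0.636 = 1.2350 Tg P/yr.
Box B: F(B→C) = (1.2350 + 0.504) − 0.465 = 1.2740 Tg P/yr.
Box C throughput = its input = 1.2740 Tg P/yr; τ = 163000 / 1.2740 = 127900 yr.

128000 yr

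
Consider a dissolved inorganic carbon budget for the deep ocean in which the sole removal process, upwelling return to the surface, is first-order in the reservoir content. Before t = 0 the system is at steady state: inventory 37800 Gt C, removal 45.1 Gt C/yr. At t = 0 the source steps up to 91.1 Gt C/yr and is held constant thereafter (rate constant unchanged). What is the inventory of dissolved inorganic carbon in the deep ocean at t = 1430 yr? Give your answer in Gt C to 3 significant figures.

τ = M₀/F₀ = 37800/45.1 = 838.1 yr; rate constant k = 1/τ.
New steady state M_∞ = F₁/k = F₁·τ = 91.1 × 838.1 = 76354 Gt C.
M(t) = M_∞ + (M₀ − M_∞)·e^(−t/τ); t/τ = 1430/838.1 = 1.706, so e^(−t/τ) = 0.1816.
M(t) = 76354 − 38550 × 0.1816 = 69354 Gt C.

69400 Gt C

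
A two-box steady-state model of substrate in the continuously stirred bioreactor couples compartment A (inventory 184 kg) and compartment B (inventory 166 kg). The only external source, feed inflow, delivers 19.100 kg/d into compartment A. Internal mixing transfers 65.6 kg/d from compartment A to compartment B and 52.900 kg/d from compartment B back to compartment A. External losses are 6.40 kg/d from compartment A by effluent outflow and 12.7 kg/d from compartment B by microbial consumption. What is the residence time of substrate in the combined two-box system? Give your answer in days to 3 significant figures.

Residence time in the combined system uses the total inventory and the total *external* removal — internal exchanges between the two boxes cancel.
M_total = 184 + 166 = 350.00 kg.
ΣF_external_out = 6.40 + 12.7 = 19.100 kg/d.
τ = M_total / ΣF_ext = 350.00 / 19.100 = 18.32 d.

18.3 d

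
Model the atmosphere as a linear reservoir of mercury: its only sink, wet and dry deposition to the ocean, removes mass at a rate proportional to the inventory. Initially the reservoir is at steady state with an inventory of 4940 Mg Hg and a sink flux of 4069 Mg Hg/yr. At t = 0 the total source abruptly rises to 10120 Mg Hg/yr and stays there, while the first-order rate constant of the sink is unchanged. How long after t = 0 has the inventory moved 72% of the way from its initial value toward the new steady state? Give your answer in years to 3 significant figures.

1.55 yr

τ = M₀/F₀ = 4940/4069 = 1.214 yr.
The remaining gap fraction is e^(−t/τ); 72% covered ⇒ e^(−t/τ) = 0.280.
t = −τ ln(0.280) = 1.214 × 1.273 = 1.545 yr.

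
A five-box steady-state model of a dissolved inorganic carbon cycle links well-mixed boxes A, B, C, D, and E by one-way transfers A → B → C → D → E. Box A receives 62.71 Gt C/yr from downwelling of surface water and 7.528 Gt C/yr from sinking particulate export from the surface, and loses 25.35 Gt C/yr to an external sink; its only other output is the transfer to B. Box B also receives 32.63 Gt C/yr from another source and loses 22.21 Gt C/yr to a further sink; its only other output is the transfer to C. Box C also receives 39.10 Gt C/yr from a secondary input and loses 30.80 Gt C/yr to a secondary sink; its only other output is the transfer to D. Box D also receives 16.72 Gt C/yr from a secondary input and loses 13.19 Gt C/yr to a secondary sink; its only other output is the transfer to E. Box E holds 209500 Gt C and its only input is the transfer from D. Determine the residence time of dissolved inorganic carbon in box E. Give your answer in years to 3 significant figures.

3120 yr

Box A: F(A→B) = (62.71 + 7.528) − 25.35 = 44.888 Gt C/yr.
Box B: F(B→C) = (44.888 + 32.63) − 22.21 = 55.308 Gt C/yr.
Box C: F(C→D) = (55.308 + 39.10) − 30.80 = 63.608 Gt C/yr.
Box D: F(D→E) = (63.608 + 16.72) − 13.19 = 67.138 Gt C/yr.
Box E throughput = its input = 67.138 Gt C/yr; τ = 209500 / 67.138 = 3120 yr.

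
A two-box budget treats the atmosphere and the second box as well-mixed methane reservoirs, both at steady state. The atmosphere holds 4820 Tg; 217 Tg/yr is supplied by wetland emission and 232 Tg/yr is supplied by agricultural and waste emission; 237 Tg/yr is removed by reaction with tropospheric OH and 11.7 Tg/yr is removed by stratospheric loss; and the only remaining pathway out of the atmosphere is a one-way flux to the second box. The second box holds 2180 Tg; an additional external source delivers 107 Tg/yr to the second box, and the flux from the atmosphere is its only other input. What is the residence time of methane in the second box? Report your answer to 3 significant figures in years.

Balance the atmosphere: ΣF_in = 217 + 232 = 449.00 Tg/yr.
Flux to the second box = ΣF_in − (237 + 11.7) = 200.30 Tg/yr.
Total input to the second box = 200.30 + 107 = 307.30 Tg/yr; at steady state this equals its total output.
τ = M / F = 2180 / 307.30 = 7.094 yr.

7.09 yr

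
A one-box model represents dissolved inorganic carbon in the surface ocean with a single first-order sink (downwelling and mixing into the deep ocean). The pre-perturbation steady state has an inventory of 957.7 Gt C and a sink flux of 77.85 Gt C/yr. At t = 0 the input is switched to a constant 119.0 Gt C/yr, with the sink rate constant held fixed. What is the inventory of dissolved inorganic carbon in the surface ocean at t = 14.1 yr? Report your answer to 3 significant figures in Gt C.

τ = M₀/F₀ = 957.7/77.85 = 12.30 yr; rate constant k = 1/τ.
New steady state M_∞ = F₁/k = F₁·τ = 119.0 × 12.30 = 1463.9 Gt C.
M(t) = M_∞ + (M₀ − M_∞)·e^(−t/τ); t/τ = 14.1/12.30 = 1.146, so e^(−t/τ) = 0.3179.
M(t) = 1463.9 − 506.2 × 0.3179 = 1303.0 Gt C.

1300 Gt C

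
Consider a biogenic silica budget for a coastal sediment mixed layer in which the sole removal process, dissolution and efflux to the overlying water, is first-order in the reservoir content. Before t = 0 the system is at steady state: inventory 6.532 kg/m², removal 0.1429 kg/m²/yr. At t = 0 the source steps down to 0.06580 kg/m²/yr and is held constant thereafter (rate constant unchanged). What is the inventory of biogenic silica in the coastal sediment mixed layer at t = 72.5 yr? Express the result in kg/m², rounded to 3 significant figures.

3.73 kg/m²

τ = M₀/F₀ = 6.532/0.1429 = 45.71 yr; rate constant k = 1/τ.
New steady state M_∞ = F₁/k = F₁·τ = 0.06580 × 45.71 = 3.0077 kg/m².
M(t) = M_∞ + (M₀ − M_∞)·e^(−t/τ); t/τ = 72.5/45.71 = 1.586, so e^(−t/τ) = 0.2047.
M(t) = 3.0077 + 3.524 × 0.2047 = 3.7292 kg/m².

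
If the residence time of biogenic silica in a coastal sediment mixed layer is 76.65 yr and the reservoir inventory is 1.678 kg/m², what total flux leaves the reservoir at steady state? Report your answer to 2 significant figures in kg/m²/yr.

F = M / τ = 1.678 / 76.65 = 0.02189 kg/m²/yr.

0.022 kg/m²/yr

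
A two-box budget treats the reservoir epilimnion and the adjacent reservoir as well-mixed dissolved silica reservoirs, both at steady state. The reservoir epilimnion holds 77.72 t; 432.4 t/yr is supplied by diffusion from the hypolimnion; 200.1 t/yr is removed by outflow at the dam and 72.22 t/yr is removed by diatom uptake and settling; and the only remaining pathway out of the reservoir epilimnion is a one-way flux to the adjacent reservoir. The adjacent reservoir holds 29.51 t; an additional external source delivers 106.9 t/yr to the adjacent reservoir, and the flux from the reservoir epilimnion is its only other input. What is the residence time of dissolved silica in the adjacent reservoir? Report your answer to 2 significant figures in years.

Balance the reservoir epilimnion: ΣF_in = 432.40 t/yr.
Flux to the adjacent reservoir = ΣF_in − (200.1 + 72.22) = 160.08 t/yr.
Total input to the adjacent reservoir = 160.08 + 106.9 = 266.98 t/yr; at steady state this equals its total output.
τ = M / F = 29.51 / 266.98 = 0.1105 yr.

0.11 yr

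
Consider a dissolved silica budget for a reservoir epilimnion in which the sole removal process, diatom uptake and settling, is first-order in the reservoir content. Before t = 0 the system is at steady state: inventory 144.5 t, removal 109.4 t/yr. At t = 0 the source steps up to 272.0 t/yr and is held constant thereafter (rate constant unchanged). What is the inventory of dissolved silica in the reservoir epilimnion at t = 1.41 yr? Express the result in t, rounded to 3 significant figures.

Residence time τ = M₀/F₀ = 1.321 yr. The eventual steady state is M_∞ = M₀·(F₁/F₀) = 144.5 × 272.0/109.4 = 359.27 t.
The anomaly ΔM(t) = M(t) − M_∞ decays as ΔM₀·e^(−t/τ) with ΔM₀ = 144.5 − 359.27 = −214.8 t.
At t = 1.41 yr, e^(−t/τ) = e^(−1.068) = 0.3439, so ΔM = −73.85 t and M = 359.27 − 73.85 = 285.42 t.

285 t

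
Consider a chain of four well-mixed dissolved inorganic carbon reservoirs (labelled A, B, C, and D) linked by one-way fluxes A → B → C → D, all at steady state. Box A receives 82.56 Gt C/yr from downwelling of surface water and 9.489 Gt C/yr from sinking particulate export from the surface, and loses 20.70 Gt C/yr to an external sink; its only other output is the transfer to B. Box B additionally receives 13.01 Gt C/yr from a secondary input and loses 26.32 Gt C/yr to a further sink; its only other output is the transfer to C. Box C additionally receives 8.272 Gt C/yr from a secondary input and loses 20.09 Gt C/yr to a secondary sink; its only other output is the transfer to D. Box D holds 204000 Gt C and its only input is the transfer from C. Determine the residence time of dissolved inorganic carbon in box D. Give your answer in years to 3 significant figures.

Box A: F(A→B) = (82.56 + 9.489) − 20.70 = 71.349 Gt C/yr.
Box B: F(B→C) = (71.349 + 13.01) − 26.32 = 58.039 Gt C/yr.
Box C: F(C→D) = (58.039 + 8.272) − 20.09 = 46.221 Gt C/yr.
Box D throughput = its input = 46.221 Gt C/yr; τ = 204000 / 46.221 = 4414 yr.

4410 yr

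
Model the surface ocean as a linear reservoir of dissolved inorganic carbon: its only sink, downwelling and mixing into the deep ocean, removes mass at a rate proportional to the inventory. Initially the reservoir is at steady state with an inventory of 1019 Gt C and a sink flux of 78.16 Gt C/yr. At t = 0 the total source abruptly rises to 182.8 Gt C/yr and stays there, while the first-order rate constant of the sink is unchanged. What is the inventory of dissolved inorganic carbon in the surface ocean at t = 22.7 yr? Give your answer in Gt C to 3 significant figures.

The sink rate constant is k = F₀/M₀ = 78.16/1019 = 0.07670 yr⁻¹.
Solving dM/dt = F₁ − kM with M(0) = M₀ gives M(t) = F₁/k + (M₀ − F₁/k)·e^(−kt).
F₁/k = 182.8/0.07670 = 2383.2 Gt C; kt = 0.07670 × 22.7 = 1.741, e^(−kt) = 0.1753.
M(22.7) = 2383.2 + (1019 − 2383.2) × 0.1753 = 2383.2 − 239.2 = 2144.1 Gt C.

2140 Gt C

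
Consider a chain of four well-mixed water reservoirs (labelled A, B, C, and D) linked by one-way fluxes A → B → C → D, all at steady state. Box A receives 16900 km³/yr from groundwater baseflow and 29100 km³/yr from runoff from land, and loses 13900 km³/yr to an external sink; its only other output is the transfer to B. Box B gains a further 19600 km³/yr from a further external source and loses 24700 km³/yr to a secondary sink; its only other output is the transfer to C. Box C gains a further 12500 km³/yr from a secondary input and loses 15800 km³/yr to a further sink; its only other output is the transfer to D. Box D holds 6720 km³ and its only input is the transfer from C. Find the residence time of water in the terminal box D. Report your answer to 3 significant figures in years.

Box A: F(A→B) = (16900 + 29100) − 13900 = 32100 km³/yr.
Box B: F(B→C) = (32100 + 19600) − 24700 = 27000 km³/yr.
Box C: F(C→D) = (27000 + 12500) − 15800 = 23700 km³/yr.
Box D throughput = its input = 23700 km³/yr; τ = 6720 / 23700 = 0.2835 yr.

0.284 yr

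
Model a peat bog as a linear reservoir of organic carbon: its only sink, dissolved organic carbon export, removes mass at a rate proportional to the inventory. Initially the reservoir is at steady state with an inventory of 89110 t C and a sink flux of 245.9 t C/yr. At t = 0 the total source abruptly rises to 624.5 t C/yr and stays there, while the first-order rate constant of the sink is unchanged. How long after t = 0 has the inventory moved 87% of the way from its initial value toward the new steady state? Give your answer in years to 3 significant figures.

739 yr

τ = M₀/F₀ = 89110/245.9 = 362.4 yr.
The remaining gap fraction is e^(−t/τ); 87% covered ⇒ e^(−t/τ) = 0.130.
t = −τ ln(0.130) = 362.4 × 2.040 = 739.3 yr.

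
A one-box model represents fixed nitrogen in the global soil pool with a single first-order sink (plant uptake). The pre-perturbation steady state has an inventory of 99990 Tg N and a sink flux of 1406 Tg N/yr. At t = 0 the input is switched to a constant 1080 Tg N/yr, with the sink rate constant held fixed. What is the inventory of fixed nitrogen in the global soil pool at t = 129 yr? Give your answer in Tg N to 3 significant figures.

80600 Tg N

The sink rate constant is k = F₀/M₀ = 1406/99990 = 0.01406 yr⁻¹.
Solving dM/dt = F₁ − kM with M(0) = M₀ gives M(t) = F₁/k + (M₀ − F₁/k)·e^(−kt).
F₁/k = 1080/0.01406 = 76806 Tg N; kt = 0.01406 × 129 = 1.814, e^(−kt) = 0.1630.
M(129) = 76806 + (99990 − 76806) × 0.1630 = 76806 + 3779 = 80585 Tg N.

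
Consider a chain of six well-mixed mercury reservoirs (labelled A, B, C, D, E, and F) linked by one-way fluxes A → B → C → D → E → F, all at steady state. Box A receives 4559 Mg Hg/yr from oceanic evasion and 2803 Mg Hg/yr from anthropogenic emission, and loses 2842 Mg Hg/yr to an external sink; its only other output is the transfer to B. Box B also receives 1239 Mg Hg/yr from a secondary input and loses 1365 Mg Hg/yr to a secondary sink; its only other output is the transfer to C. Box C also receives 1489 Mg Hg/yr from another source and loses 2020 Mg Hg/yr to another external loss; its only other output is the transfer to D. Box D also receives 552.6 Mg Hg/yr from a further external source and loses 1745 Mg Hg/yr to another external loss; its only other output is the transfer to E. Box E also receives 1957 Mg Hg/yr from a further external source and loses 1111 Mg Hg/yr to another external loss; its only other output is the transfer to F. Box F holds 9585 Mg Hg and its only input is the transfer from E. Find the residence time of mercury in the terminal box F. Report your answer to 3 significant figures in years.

2.73 yr

Box A: F(A→B) = (4559 + 2803) − 2842 = 4520.0 Mg Hg/yr.
Box B: F(B→C) = (4520.0 + 1239) − 1365 = 4394.0 Mg Hg/yr.
Box C: F(C→D) = (4394.0 + 1489) − 2020 = 3863.0 Mg Hg/yr.
Box D: F(D→E) = (3863.0 + 552.6) − 1745 = 2670.6 Mg Hg/yr.
Box E: F(E→F) = (2670.6 + 1957) − 1111 = 3516.6 Mg Hg/yr.
Box F throughput = its input = 3516.6 Mg Hg/yr; τ = 9585 / 3516.6 = 2.726 yr.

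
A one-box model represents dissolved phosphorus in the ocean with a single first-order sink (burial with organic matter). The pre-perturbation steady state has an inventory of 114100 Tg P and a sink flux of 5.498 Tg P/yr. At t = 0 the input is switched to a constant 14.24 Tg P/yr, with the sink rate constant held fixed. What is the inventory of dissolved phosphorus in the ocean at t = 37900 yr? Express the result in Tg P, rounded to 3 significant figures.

Residence time τ = M₀/F₀ = 20750 yr. The eventual steady state is M_∞ = M₀·(F₁/F₀) = 114100 × 14.24/5.498 = 295520 Tg P.
The anomaly ΔM(t) = M(t) − M_∞ decays as ΔM₀·e^(−t/τ) with ΔM₀ = 114100 − 295520 = −181400 Tg P.
At t = 37900 yr, e^(−t/τ) = e^(−1.826) = 0.1610, so ΔM = −29210 Tg P and M = 295520 − 29210 = 266310 Tg P.

266000 Tg P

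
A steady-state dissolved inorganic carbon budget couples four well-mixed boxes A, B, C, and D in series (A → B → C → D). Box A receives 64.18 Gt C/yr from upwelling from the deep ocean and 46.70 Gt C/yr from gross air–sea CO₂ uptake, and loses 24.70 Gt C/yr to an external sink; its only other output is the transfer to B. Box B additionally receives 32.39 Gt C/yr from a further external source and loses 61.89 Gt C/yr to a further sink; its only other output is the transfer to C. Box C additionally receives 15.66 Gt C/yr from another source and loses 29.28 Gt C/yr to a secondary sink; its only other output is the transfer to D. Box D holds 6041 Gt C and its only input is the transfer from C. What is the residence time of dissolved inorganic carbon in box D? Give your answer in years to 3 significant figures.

Box A: F(A→B) = (64.18 + 46.70) − 24.70 = 86.180 Gt C/yr.
Box B: F(B→C) = (86.180 + 32.39) − 61.89 = 56.680 Gt C/yr.
Box C: F(C→D) = (56.680 + 15.66) − 29.28 = 43.060 Gt C/yr.
Box D throughput = its input = 43.060 Gt C/yr; τ = 6041 / 43.060 = 140.3 yr.

140 yr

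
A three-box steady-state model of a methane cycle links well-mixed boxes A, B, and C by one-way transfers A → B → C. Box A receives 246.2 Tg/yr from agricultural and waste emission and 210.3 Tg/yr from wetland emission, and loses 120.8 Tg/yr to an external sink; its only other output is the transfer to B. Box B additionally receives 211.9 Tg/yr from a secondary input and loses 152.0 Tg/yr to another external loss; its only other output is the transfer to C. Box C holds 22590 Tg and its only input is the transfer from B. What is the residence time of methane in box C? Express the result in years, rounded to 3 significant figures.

Box A: F(A→B) = (246.2 + 210.3) − 120.8 = 335.70 Tg/yr.
Box B: F(B→C) = (335.70 + 211.9) − 152.0 = 395.60 Tg/yr.
Box C throughput = its input = 395.60 Tg/yr; τ = 22590 / 395.60 = 57.10 yr.

57.1 yr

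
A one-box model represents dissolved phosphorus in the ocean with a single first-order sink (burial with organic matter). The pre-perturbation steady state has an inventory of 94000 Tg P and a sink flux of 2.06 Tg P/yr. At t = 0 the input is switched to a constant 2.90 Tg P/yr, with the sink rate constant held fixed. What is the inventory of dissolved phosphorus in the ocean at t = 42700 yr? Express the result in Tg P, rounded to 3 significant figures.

117000 Tg P

Residence time τ = M₀/F₀ = 45630 yr. The eventual steady state is M_∞ = M₀·(F₁/F₀) = 94000 × 2.90/2.06 = 132330 Tg P.
The anomaly ΔM(t) = M(t) − M_∞ decays as ΔM₀·e^(−t/τ) with ΔM₀ = 94000 − 132330 = −38330 Tg P.
At t = 42700 yr, e^(−t/τ) = e^(−0.9358) = 0.3923, so ΔM = −15040 Tg P and M = 132330 − 15040 = 117290 Tg P.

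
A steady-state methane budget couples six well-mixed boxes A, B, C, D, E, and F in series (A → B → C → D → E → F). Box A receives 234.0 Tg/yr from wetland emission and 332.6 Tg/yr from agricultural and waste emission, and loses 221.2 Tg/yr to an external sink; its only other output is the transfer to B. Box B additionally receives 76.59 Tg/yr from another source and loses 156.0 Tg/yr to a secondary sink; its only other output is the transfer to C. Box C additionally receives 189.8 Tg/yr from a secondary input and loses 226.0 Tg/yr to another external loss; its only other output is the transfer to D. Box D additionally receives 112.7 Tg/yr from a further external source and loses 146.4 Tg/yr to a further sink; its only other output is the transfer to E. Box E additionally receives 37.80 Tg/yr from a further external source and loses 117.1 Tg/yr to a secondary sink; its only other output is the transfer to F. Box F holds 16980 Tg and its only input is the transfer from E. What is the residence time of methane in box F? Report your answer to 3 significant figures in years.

145 yr

Box A: F(A→B) = (234.0 + 332.6) − 221.2 = 345.40 Tg/yr.
Box B: F(B→C) = (345.40 + 76.59) − 156.0 = 265.99 Tg/yr.
Box C: F(C→D) = (265.99 + 189.8) − 226.0 = 229.79 Tg/yr.
Box D: F(D→E) = (229.79 + 112.7) − 146.4 = 196.09 Tg/yr.
Box E: F(E→F) = (196.09 + 37.80) − 117.1 = 116.79 Tg/yr.
Box F throughput = its input = 116.79 Tg/yr; τ = 16980 / 116.79 = 145.4 yr.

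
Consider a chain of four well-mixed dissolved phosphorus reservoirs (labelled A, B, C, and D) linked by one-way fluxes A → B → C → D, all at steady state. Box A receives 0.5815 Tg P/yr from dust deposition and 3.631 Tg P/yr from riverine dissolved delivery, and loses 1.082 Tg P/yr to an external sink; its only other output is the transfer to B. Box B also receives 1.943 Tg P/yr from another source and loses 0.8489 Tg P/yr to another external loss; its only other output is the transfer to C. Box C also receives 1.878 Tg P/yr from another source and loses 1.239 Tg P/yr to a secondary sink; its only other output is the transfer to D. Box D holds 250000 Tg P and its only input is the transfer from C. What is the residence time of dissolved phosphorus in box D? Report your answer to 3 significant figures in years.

51400 yr

Box A: F(A→B) = (0.5815 + 3.631) − 1.082 = 3.1305 Tg P/yr.
Box B: F(B→C) = (3.1305 + 1.943) − 0.8489 = 4.2246 Tg P/yr.
Box C: F(C→D) = (4.2246 + 1.878) − 1.239 = 4.8636 Tg P/yr.
Box D throughput = its input = 4.8636 Tg P/yr; τ = 250000 / 4.8636 = 51400 yr.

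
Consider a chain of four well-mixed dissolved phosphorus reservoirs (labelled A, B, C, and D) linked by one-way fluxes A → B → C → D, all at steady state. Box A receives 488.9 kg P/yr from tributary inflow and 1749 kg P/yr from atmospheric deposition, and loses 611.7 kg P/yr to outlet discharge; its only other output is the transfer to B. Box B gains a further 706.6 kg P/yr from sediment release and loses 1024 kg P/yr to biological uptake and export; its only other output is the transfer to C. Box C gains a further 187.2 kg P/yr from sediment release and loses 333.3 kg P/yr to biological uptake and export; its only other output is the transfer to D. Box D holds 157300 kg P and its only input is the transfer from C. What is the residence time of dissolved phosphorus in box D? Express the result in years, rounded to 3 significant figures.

Box A: F(A→B) = (488.9 + 1749) − 611.7 = 1626.2 kg P/yr.
Box B: F(B→C) = (1626.2 + 706.6) − 1024 = 1308.8 kg P/yr.
Box C: F(C→D) = (1308.8 + 187.2) − 333.3 = 1162.7 kg P/yr.
Box D throughput = its input = 1162.7 kg P/yr; τ = 157300 / 1162.7 = 135.3 yr.

135 yr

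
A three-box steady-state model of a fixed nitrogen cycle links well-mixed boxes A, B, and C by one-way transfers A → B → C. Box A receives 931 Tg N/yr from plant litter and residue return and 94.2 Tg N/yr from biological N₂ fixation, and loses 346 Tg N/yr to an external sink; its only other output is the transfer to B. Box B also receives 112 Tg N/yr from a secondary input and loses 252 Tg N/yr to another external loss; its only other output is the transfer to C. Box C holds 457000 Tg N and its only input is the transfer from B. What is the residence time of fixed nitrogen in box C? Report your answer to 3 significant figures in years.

848 yr

Box A: F(A→B) = (931 + 94.2) − 346 = 679.20 Tg N/yr.
Box B: F(B→C) = (679.20 + 112) − 252 = 539.20 Tg N/yr.
Box C throughput = its input = 539.20 Tg N/yr; τ = 457000 / 539.20 = 847.6 yr.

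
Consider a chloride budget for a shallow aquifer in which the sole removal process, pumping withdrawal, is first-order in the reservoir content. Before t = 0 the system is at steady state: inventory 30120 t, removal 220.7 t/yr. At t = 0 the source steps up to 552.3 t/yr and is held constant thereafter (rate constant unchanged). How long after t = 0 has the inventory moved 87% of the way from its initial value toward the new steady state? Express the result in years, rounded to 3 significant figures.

278 yr

τ = M₀/F₀ = 30120/220.7 = 136.5 yr.
The remaining gap fraction is e^(−t/τ); 87% covered ⇒ e^(−t/τ) = 0.130.
t = −τ ln(0.130) = 136.5 × 2.040 = 278.4 yr.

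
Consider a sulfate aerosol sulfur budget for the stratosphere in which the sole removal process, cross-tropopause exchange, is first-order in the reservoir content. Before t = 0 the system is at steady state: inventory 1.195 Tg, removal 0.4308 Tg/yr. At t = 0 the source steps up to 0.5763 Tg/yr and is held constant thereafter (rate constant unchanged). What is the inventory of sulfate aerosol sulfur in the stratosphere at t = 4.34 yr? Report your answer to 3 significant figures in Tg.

1.51 Tg

Residence time τ = M₀/F₀ = 2.774 yr. The eventual steady state is M_∞ = M₀·(F₁/F₀) = 1.195 × 0.5763/0.4308 = 1.5986 Tg.
The anomaly ΔM(t) = M(t) − M_∞ decays as ΔM₀·e^(−t/τ) with ΔM₀ = 1.195 − 1.5986 = −0.4036 Tg.
At t = 4.34 yr, e^(−t/τ) = e^(−1.565) = 0.2092, so ΔM = −0.08442 Tg and M = 1.5986 − 0.08442 = 1.5142 Tg.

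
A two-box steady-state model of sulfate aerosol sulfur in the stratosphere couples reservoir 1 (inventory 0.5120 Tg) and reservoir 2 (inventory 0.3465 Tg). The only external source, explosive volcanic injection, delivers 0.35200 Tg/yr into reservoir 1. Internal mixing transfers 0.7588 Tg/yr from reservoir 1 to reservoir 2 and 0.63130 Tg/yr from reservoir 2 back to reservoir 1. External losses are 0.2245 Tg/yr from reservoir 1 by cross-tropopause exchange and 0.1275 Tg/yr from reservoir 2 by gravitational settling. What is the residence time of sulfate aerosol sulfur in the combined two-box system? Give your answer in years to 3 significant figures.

2.44 yr

Residence time in the combined system uses the total inventory and the total *external* removal — internal exchanges between the two boxes cancel.
M_total = 0.5120 + 0.3465 = 0.85850 Tg.
ΣF_external_out = 0.2245 + 0.1275 = 0.35200 Tg/yr.
τ = M_total / ΣF_ext = 0.85850 / 0.35200 = 2.439 yr.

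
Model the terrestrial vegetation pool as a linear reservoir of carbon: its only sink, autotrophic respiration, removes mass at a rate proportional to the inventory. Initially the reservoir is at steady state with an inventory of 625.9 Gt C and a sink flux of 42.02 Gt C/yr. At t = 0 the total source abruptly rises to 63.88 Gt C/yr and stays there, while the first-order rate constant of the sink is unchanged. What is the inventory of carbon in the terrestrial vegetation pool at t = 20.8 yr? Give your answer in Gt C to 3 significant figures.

τ = M₀/F₀ = 625.9/42.02 = 14.90 yr; rate constant k = 1/τ.
New steady state M_∞ = F₁/k = F₁·τ = 63.88 × 14.90 = 951.51 Gt C.
M(t) = M_∞ + (M₀ − M_∞)·e^(−t/τ); t/τ = 20.8/14.90 = 1.396, so e^(−t/τ) = 0.2475.
M(t) = 951.51 − 325.6 × 0.2475 = 870.93 Gt C.

871 Gt C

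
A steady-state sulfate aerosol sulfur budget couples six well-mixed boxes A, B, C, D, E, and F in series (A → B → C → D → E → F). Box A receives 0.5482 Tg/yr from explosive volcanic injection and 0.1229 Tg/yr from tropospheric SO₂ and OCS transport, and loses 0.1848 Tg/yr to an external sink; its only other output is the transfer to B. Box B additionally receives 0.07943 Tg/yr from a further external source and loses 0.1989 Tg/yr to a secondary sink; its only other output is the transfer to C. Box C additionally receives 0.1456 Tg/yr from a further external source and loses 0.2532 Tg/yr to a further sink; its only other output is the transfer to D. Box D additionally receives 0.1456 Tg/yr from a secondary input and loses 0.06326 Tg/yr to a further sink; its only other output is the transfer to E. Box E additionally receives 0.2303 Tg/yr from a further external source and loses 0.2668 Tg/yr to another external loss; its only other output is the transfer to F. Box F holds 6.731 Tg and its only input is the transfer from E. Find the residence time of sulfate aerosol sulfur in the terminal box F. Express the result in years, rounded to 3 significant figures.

Box A: F(A→B) = (0.5482 + 0.1229) − 0.1848 = 0.48630 Tg/yr.
Box B: F(B→C) = (0.48630 + 0.07943) − 0.1989 = 0.36683 Tg/yr.
Box C: F(C→D) = (0.36683 + 0.1456) − 0.2532 = 0.25923 Tg/yr.
Box D: F(D→E) = (0.25923 + 0.1456) − 0.06326 = 0.34157 Tg/yr.
Box E: F(E→F) = (0.34157 + 0.2303) − 0.2668 = 0.30507 Tg/yr.
Box F throughput = its input = 0.30507 Tg/yr; τ = 6.731 / 0.30507 = 22.06 yr.

22.1 yr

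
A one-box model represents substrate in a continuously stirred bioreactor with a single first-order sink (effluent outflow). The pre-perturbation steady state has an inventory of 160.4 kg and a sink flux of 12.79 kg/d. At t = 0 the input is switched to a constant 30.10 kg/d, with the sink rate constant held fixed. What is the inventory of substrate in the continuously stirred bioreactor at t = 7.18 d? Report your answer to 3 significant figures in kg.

τ = M₀/F₀ = 160.4/12.79 = 12.54 d; rate constant k = 1/τ.
New steady state M_∞ = F₁/k = F₁·τ = 30.10 × 12.54 = 377.49 kg.
M(t) = M_∞ + (M₀ − M_∞)·e^(−t/τ); t/τ = 7.18/12.54 = 0.5725, so e^(−t/τ) = 0.5641.
M(t) = 377.49 − 217.1 × 0.5641 = 255.03 kg.

255 kg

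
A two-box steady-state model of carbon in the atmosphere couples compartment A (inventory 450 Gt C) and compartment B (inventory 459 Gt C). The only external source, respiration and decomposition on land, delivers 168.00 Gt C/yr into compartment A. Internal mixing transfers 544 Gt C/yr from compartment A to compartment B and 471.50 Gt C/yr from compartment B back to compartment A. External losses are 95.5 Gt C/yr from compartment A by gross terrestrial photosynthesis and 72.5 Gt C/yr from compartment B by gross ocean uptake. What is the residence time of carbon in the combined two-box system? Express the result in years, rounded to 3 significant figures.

For the system as a whole, the A↔B exchange is internal and contributes nothing to the throughput; only the external sinks remove mass.
M_total = 450 + 459 = 909.00 Gt C.
ΣF_external_out = 95.5 + 72.5 = 168.00 Gt C/yr.
τ = M_total / ΣF_ext = 909.00 / 168.00 = 5.411 yr.

5.41 yr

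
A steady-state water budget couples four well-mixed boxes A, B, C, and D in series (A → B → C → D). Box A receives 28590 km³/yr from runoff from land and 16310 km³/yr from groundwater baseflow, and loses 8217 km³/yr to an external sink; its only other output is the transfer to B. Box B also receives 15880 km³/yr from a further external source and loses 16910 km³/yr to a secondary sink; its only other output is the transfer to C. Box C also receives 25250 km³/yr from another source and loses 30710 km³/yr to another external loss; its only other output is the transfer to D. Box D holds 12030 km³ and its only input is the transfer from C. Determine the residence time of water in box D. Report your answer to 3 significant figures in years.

0.398 yr

Box A: F(A→B) = (28590 + 16310) − 8217 = 36683 km³/yr.
Box B: F(B→C) = (36683 + 15880) − 16910 = 35653 km³/yr.
Box C: F(C→D) = (35653 + 25250) − 30710 = 30193 km³/yr.
Box D throughput = its input = 30193 km³/yr; τ = 12030 / 30193 = 0.3984 yr.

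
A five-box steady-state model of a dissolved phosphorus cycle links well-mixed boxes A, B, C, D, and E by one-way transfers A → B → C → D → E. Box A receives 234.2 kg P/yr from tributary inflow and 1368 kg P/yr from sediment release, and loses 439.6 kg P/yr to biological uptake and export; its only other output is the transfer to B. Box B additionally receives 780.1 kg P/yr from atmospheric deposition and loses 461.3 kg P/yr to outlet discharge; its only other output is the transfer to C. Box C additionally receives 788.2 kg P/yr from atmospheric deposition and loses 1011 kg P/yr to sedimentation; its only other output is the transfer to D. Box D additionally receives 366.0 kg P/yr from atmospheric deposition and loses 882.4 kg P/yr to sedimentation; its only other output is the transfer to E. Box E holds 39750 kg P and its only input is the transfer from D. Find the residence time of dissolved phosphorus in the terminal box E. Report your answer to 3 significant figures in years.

Box A: F(A→B) = (234.2 + 1368) − 439.6 = 1162.6 kg P/yr.
Box B: F(B→C) = (1162.6 + 780.1) − 461.3 = 1481.4 kg P/yr.
Box C: F(C→D) = (1481.4 + 788.2) − 1011 = 1258.6 kg P/yr.
Box D: F(D→E) = (1258.6 + 366.0) − 882.4 = 742.20 kg P/yr.
Box E throughput = its input = 742.20 kg P/yr; τ = 39750 / 742.20 = 53.56 yr.

53.6 yr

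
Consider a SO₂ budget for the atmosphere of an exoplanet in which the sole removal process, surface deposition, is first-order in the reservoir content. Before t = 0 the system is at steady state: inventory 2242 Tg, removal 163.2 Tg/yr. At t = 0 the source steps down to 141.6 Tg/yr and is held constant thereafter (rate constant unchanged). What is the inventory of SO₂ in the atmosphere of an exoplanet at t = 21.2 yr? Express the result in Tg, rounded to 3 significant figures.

Residence time τ = M₀/F₀ = 13.74 yr. The eventual steady state is M_∞ = M₀·(F₁/F₀) = 2242 × 141.6/163.2 = 1945.3 Tg.
The anomaly ΔM(t) = M(t) − M_∞ decays as ΔM₀·e^(−t/τ) with ΔM₀ = 2242 − 1945.3 = 296.7 Tg.
At t = 21.2 yr, e^(−t/τ) = e^(−1.543) = 0.2137, so ΔM = 63.41 Tg and M = 1945.3 + 63.41 = 2008.7 Tg.

2010 Tg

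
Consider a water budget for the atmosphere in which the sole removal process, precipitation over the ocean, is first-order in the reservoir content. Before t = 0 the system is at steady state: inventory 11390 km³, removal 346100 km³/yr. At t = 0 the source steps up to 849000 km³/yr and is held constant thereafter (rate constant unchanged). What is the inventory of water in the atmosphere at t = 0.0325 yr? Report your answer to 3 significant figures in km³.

21800 km³

Residence time τ = M₀/F₀ = 0.03291 yr. The eventual steady state is M_∞ = M₀·(F₁/F₀) = 11390 × 849000/346100 = 27940 km³.
The anomaly ΔM(t) = M(t) − M_∞ decays as ΔM₀·e^(−t/τ) with ΔM₀ = 11390 − 27940 = −16550 km³.
At t = 0.0325 yr, e^(−t/τ) = e^(−0.9876) = 0.3725, so ΔM = −6165 km³ and M = 27940 − 6165 = 21775 km³.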